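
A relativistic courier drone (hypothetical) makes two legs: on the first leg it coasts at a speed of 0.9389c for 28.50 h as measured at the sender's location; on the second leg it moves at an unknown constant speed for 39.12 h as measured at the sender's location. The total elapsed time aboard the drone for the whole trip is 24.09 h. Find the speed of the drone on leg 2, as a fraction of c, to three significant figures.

β = 0.931

Leg 1: γ = 1/√(1 − 0.9389²) = 1/√0.1185 = 2.905; τ_1 = 28.50/2.905 = 9.809 h.
Leg 2: speed unknown; τ_2 = 39.12/γ_2.
Total proper time: 9.809 + τ_2 = 24.09, so τ_2 = 24.09 − 9.809 = 14.28 h.
γ_2 = 39.12/14.28 = 2.739; β = √(1 − 1/γ²) = √0.8667.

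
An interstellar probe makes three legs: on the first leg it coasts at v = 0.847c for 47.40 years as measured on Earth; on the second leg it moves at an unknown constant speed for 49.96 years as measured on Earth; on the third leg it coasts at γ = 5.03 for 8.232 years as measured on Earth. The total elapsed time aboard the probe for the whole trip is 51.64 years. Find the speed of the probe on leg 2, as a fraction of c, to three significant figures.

β = 0.868

Leg 1: γ = 1/√(1 − 0.847²) = 1/√0.2826 = 1.881; τ_1 = 47.40/1.881 = 25.20 years.
Leg 2: speed unknown; τ_2 = 49.96/γ_2.
Leg 3: γ = 5.03; τ_3 = 8.232/5.030 = 1.637 years.
Total proper time: 25.20 + τ_2 + 1.637 = 51.64, so τ_2 = 51.64 − 26.83 = 24.81 years.
γ_2 = 49.96/24.81 = 2.014; β = √(1 − 1/γ²) = √0.7535.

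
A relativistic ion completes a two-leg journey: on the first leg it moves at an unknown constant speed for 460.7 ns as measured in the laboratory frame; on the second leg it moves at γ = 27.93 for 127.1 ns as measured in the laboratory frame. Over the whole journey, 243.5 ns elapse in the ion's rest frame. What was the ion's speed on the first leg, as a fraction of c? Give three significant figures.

β = 0.855

Leg 1: speed unknown; τ_1 = 460.7/γ_1.
Leg 2: γ = 27.93; τ_2 = 127.1/27.93 = 4.551 ns.
Total proper time: τ_1 + 4.551 = 243.5, so τ_1 = 243.5 − 4.551 = 238.9 ns.
γ_1 = 460.7/238.9 = 1.928; β = √(1 − 1/γ²) = √0.7310.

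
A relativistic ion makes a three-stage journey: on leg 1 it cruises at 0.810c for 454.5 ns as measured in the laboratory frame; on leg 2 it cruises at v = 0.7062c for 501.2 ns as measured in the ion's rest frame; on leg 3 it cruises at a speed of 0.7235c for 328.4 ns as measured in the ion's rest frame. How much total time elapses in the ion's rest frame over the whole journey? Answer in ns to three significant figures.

Leg 1: γ = 1/√(1 − 0.810²) = 1/√0.3439 = 1.705; τ_1 = 454.5/1.705 = 266.5 ns.
Leg 2: 501.2 ns is already measured in the ion's rest frame.
Leg 3: 328.4 ns is already measured in the ion's rest frame.
Total: 266.5 + 501.2 + 328.4 ns.

τ = 1100 ns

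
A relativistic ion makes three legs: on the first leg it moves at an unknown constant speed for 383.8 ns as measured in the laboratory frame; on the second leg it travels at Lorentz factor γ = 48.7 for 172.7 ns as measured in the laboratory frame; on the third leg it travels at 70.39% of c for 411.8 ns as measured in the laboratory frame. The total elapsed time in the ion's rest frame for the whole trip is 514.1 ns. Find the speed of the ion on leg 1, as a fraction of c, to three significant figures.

Leg 1: speed unknown; τ_1 = 383.8/γ_1.
Leg 2: γ = 48.7; τ_2 = 172.7/48.70 = 3.546 ns.
Leg 3: β = 0.7039; γ = 1/√(1 − 0.7039²) = 1/√0.5045 = 1.408; τ_3 = 411.8/1.408 = 292.5 ns.
Total proper time: τ_1 + 3.546 + 292.5 = 514.1, so τ_1 = 514.1 − 296.0 = 218.1 ns.
γ_1 = 383.8/218.1 = 1.760; β = √(1 − 1/γ²) = √0.6772.

β = 0.823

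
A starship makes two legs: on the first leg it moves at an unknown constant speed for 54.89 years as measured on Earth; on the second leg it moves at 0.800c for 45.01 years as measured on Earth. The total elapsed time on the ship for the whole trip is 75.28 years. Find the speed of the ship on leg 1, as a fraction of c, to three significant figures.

Leg 1: speed unknown; τ_1 = 54.89/γ_1.
Leg 2: γ = 1/√(1 − 0.800²) = 5/3 ≈ 1.667; τ_2 = 45.01/1.667 = 27.01 years.
Total proper time: τ_1 + 27.01 = 75.28, so τ_1 = 75.28 − 27.01 = 48.27 years.
γ_1 = 54.89/48.27 = 1.137; β = √(1 − 1/γ²) = √0.2265.

β = 0.476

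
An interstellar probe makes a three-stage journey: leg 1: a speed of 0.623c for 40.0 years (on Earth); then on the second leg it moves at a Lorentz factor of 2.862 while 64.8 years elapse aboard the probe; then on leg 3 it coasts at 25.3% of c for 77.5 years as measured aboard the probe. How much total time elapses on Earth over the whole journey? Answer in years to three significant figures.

Δt = 306 years

Leg 1: 40.0 years is already measured on Earth.
Leg 2: γ = 2.862; Δt_2 = 2.862 × 64.8 = 185.5 years.
Leg 3: β = 0.253; γ = 1/√(1 − 0.253²) = 1/√0.9360 = 1.034; Δt_3 = 1.034 × 77.5 = 80.11 years.
Total: 40.00 + 185.5 + 80.11 years.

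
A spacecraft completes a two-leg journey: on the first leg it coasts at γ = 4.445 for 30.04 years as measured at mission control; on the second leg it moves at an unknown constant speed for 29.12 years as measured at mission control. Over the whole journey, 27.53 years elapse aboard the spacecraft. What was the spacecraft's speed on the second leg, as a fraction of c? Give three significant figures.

Leg 1: γ = 4.445; τ_1 = 30.04/4.445 = 6.758 years.
Leg 2: speed unknown; τ_2 = 29.12/γ_2.
Total proper time: 6.758 + τ_2 = 27.53, so τ_2 = 27.53 − 6.758 = 20.77 years.
γ_2 = 29.12/20.77 = 1.402; β = √(1 − 1/γ²) = √0.4912.

β = 0.701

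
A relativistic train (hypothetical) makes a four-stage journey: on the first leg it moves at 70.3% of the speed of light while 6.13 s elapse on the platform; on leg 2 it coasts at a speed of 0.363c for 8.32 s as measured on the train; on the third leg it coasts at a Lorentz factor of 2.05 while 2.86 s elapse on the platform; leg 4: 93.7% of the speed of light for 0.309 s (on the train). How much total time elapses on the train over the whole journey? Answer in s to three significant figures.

Leg 1: β = 0.703; γ = 1/√(1 − 0.703²) = 1/√0.5058 = 1.406; τ_1 = 6.13/1.406 = 4.360 s.
Leg 2: 8.32 s is already measured on the train.
Leg 3: γ = 2.05; τ_3 = 2.86/2.050 = 1.395 s.
Leg 4: 0.309 s is already measured on the train.
Total: 4.360 + 8.320 + 1.395 + 0.3090 s.

τ = 14.4 s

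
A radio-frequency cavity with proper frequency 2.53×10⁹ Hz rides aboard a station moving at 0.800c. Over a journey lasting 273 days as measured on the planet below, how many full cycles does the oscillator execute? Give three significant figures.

N = 3.58×10¹⁶

γ = 1/√(1 − 0.800²) = 5/3 ≈ 1.667
The oscillator's own cycle count is N = f × τ where τ is the proper time aboard the station. τ = Δt/γ = 273/1.667 = 163.8 days = 1.415×10⁷ s.
N = 2.53×10⁹ × 1.415×10⁷ = 3.581×10¹⁶.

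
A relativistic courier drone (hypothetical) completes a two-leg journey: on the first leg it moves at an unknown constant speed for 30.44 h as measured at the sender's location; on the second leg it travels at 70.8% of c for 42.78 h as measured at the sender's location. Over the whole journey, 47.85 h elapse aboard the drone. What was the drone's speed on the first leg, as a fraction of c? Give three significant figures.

Leg 1: speed unknown; τ_1 = 30.44/γ_1.
Leg 2: β = 0.708; γ = 1/√(1 − 0.708²) = 1/√0.4987 = 1.416; τ_2 = 42.78/1.416 = 30.21 h.
Total proper time: τ_1 + 30.21 = 47.85, so τ_1 = 47.85 − 30.21 = 17.64 h.
γ_1 = 30.44/17.64 = 1.726; β = √(1 − 1/γ²) = √0.6642.

β = 0.815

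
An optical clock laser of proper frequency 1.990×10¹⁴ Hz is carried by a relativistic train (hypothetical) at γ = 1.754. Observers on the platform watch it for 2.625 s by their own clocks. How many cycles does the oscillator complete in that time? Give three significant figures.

N = 2.98×10¹⁴

γ = 1.754
During 2.625 s of lab time, the oscillator's proper time advances by τ = Δt/γ = 2.625/1.754 = 1.497 s = 1.497×10⁰ s.
N = f × τ = 1.990×10¹⁴ × 1.497×10⁰ = 2.978×10¹⁴.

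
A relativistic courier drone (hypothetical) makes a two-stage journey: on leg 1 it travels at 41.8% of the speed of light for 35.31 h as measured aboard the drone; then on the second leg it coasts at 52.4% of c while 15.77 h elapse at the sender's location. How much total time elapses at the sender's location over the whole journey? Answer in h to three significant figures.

Leg 1: β = 0.418; γ = 1/√(1 − 0.418²) = 1/√0.8253 = 1.101; Δt_1 = 1.101 × 35.31 = 38.87 h.
Leg 2: 15.77 h is already measured at the sender's location.
Total: 38.87 + 15.77 h.

Δt = 54.6 h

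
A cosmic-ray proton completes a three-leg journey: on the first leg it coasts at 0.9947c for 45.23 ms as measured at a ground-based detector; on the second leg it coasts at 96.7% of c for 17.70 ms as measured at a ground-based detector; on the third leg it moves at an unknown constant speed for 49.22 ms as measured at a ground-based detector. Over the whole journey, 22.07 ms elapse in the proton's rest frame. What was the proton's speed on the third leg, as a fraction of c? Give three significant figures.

Leg 1: γ = 1/√(1 − 0.9947²) = 1/√0.01057 = 9.726; τ_1 = 45.23/9.726 = 4.651 ms.
Leg 2: β = 0.967; γ = 1/√(1 − 0.967²) = 1/√0.06491 = 3.925; τ_2 = 17.70/3.925 = 4.510 ms.
Leg 3: speed unknown; τ_3 = 49.22/γ_3.
Total proper time: 4.651 + 4.510 + τ_3 = 22.07, so τ_3 = 22.07 − 9.160 = 12.91 ms.
γ_3 = 49.22/12.91 = 3.813; β = √(1 − 1/γ²) = √0.9312.

β = 0.965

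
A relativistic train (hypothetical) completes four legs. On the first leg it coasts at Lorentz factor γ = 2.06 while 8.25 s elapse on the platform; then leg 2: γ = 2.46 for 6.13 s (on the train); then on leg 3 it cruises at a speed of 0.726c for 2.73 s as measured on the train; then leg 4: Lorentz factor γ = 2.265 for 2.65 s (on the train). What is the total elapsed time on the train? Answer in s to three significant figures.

Leg 1: γ = 2.06; τ_1 = 8.25/2.060 = 4.005 s.
Leg 2: 6.13 s is already measured on the train.
Leg 3: 2.73 s is already measured on the train.
Leg 4: 2.65 s is already measured on the train.
Total: 4.005 + 6.130 + 2.730 + 2.650 s.

τ = 15.5 s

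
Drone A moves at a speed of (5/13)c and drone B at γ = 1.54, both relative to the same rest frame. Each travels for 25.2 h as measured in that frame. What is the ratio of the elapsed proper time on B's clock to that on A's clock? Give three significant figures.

τ_B/τ_A = 0.703

A: γ = 1/√(1 − (5/13)²) = 13/12 ≈ 1.083. B: γ = 1.54.
τ_A/τ_B = γ_B/γ_A = 1.540/1.083 = 1.422, so τ_B/τ_A = 0.7035.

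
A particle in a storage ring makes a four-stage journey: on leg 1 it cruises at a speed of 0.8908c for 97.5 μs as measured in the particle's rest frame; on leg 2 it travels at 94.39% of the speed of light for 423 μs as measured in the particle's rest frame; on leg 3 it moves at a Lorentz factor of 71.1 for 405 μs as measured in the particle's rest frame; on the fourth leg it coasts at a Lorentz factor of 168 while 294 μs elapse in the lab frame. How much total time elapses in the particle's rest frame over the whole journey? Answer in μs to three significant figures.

Leg 1: 97.5 μs is already measured in the particle's rest frame.
Leg 2: 423 μs is already measured in the particle's rest frame.
Leg 3: 405 μs is already measured in the particle's rest frame.
Leg 4: γ = 168; τ_4 = 294/168.0 = 1.750 μs.
Total: 97.50 + 423.0 + 405.0 + 1.750 μs.

τ = 927 μs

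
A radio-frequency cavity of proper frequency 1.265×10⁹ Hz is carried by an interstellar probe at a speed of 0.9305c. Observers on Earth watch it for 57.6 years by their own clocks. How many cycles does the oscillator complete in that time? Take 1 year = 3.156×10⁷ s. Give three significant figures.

γ = 1/√(1 − 0.9305²) = 1/√0.1342 = 2.730
During 57.6 years of lab time, the oscillator's proper time advances by τ = Δt/γ = 57.6/2.730 = 21.10 years = 6.659×10⁸ s.
N = f × τ = 1.265×10⁹ × 6.659×10⁸ = 8.423×10¹⁷.

N = 8.42×10¹⁷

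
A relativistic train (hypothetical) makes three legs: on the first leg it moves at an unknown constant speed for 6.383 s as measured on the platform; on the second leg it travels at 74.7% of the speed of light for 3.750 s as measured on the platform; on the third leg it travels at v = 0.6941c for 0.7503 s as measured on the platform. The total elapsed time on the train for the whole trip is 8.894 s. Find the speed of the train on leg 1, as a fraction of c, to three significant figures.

β = 0.396

Leg 1: speed unknown; τ_1 = 6.383/γ_1.
Leg 2: β = 0.747; γ = 1/√(1 − 0.747²) = 1/√0.4420 = 1.504; τ_2 = 3.750/1.504 = 2.493 s.
Leg 3: γ = 1/√(1 − 0.6941²) = 1/√0.5182 = 1.389; τ_3 = 0.7503/1.389 = 0.5401 s.
Total proper time: τ_1 + 2.493 + 0.5401 = 8.894, so τ_1 = 8.894 − 3.033 = 5.861 s.
γ_1 = 6.383/5.861 = 1.089; β = √(1 − 1/γ²) = √0.1569.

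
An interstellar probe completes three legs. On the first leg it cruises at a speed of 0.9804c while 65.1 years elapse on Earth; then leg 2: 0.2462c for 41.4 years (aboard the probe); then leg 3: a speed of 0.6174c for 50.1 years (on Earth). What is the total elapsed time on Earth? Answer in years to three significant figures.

Δt = 158 years

Leg 1: 65.1 years is already measured on Earth.
Leg 2: γ = 1/√(1 − 0.2462²) = 1/√0.9394 = 1.032; Δt_2 = 1.032 × 41.4 = 42.71 years.
Leg 3: 50.1 years is already measured on Earth.
Total: 65.10 + 42.71 + 50.10 years.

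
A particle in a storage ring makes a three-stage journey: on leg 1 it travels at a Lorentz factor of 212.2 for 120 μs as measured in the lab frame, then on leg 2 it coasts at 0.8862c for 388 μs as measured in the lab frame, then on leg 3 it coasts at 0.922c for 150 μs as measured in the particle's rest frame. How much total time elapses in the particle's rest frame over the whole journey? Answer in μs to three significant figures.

Leg 1: γ = 212.2; τ_1 = 120/212.2 = 0.5655 μs.
Leg 2: γ = 1/√(1 − 0.8862²) = 1/√0.2146 = 2.158; τ_2 = 388/2.158 = 179.8 μs.
Leg 3: 150 μs is already measured in the particle's rest frame.
Total: 0.5655 + 179.8 + 150.0 μs.

τ = 330 μs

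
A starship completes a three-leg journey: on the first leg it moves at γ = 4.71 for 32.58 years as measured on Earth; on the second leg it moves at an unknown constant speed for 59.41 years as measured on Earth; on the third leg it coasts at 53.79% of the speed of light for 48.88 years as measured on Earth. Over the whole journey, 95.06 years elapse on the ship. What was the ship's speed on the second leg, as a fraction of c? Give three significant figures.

Leg 1: γ = 4.71; τ_1 = 32.58/4.710 = 6.917 years.
Leg 2: speed unknown; τ_2 = 59.41/γ_2.
Leg 3: β = 0.5379; γ = 1/√(1 − 0.5379²) = 1/√0.7107 = 1.186; τ_3 = 48.88/1.186 = 41.21 years.
Total proper time: 6.917 + τ_2 + 41.21 = 95.06, so τ_2 = 95.06 − 48.12 = 46.94 years.
γ_2 = 59.41/46.94 = 1.266; β = √(1 − 1/γ²) = √0.3758.

β = 0.613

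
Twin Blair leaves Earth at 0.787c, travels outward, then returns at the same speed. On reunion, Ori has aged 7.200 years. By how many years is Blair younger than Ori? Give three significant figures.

γ = 1/√(1 − 0.787²) = 1/√0.3806 = 1.621
Blair's elapsed proper time: τ = 7.200/1.621 = 4.442 years.
Age gap = Δt − τ = 7.200 − 4.442 years.

Δt − τ = 2.76 years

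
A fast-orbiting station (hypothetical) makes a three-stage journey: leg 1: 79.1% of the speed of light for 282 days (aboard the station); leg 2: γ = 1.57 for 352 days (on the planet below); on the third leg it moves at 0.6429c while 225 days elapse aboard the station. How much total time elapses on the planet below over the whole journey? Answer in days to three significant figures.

Leg 1: β = 0.791; γ = 1/√(1 − 0.791²) = 1/√0.3743 = 1.634; Δt_1 = 1.634 × 282 = 460.9 days.
Leg 2: 352 days is already measured on the planet below.
Leg 3: γ = 1/√(1 − 0.6429²) = 1/√0.5867 = 1.306; Δt_3 = 1.306 × 225 = 293.8 days.
Total: 460.9 + 352.0 + 293.8 days.

Δt = 1110 days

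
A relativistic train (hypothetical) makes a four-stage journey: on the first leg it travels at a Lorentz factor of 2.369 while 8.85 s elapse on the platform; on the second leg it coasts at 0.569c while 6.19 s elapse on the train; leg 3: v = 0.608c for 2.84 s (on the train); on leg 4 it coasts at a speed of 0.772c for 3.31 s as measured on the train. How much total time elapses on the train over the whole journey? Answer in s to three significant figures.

τ = 16.1 s

Leg 1: γ = 2.369; τ_1 = 8.85/2.369 = 3.736 s.
Leg 2: 6.19 s is already measured on the train.
Leg 3: 2.84 s is already measured on the train.
Leg 4: 3.31 s is already measured on the train.
Total: 3.736 + 6.190 + 2.840 + 3.310 s.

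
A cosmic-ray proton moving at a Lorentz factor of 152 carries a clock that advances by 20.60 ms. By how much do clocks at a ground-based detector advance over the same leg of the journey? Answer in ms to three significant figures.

γ = 152
The interval measured in the proton's rest frame is the proper time (both events occur at the same place in that frame); the lab-frame interval is Δt = γτ = 152.0 × 20.60 ms.

Δt = 3130 ms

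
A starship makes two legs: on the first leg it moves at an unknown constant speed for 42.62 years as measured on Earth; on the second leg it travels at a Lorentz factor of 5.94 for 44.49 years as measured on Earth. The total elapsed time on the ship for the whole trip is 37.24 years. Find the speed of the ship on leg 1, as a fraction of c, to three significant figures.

Leg 1: speed unknown; τ_1 = 42.62/γ_1.
Leg 2: γ = 5.94; τ_2 = 44.49/5.940 = 7.490 years.
Total proper time: τ_1 + 7.490 = 37.24, so τ_1 = 37.24 − 7.490 = 29.75 years.
γ_1 = 42.62/29.75 = 1.433; β = √(1 − 1/γ²) = √0.5128.

β = 0.716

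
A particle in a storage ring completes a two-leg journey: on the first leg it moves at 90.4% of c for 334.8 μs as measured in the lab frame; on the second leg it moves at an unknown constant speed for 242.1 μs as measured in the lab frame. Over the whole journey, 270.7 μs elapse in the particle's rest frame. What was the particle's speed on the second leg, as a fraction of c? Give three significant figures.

Leg 1: β = 0.904; γ = 1/√(1 − 0.904²) = 1/√0.1828 = 2.339; τ_1 = 334.8/2.339 = 143.1 μs.
Leg 2: speed unknown; τ_2 = 242.1/γ_2.
Total proper time: 143.1 + τ_2 = 270.7, so τ_2 = 270.7 − 143.1 = 127.6 μs.
γ_2 = 242.1/127.6 = 1.898; β = √(1 − 1/γ²) = √0.7224.

β = 0.850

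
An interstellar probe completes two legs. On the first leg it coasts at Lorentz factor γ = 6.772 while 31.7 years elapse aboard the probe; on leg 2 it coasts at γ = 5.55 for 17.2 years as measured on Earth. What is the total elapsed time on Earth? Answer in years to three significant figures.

Leg 1: γ = 6.772; Δt_1 = 6.772 × 31.7 = 214.7 years.
Leg 2: 17.2 years is already measured on Earth.
Total: 214.7 + 17.20 years.

Δt = 232 years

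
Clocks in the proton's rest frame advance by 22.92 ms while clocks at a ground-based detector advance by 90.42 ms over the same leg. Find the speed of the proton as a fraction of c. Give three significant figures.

v = 0.967c

The proper time is measured in the proton's rest frame (both events occur at the proton's location); Δt is measured at a ground-based detector. γ = Δt/τ = 90.42/22.92 = 3.945.
β = √(1 − 1/γ²) = √(1 − 0.06425) = √0.9357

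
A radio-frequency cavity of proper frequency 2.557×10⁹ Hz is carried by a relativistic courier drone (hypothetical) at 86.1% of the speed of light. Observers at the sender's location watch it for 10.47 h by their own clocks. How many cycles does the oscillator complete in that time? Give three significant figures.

β = 0.861; γ = 1/√(1 − 0.861²) = 1/√0.2587 = 1.966
During 10.47 h of lab time, the oscillator's proper time advances by τ = Δt/γ = 10.47/1.966 = 5.325 h = 1.917×10⁴ s.
N = f × τ = 2.557×10⁹ × 1.917×10⁴ = 4.902×10¹³.

N = 4.90×10¹³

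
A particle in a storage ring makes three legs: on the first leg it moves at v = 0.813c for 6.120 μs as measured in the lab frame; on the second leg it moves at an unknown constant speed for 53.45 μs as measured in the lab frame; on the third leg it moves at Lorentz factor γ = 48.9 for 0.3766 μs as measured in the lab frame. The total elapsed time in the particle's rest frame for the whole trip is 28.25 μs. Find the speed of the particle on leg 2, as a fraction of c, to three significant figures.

Leg 1: γ = 1/√(1 − 0.813²) = 1/√0.3390 = 1.717; τ_1 = 6.120/1.717 = 3.563 μs.
Leg 2: speed unknown; τ_2 = 53.45/γ_2.
Leg 3: γ = 48.9; τ_3 = 0.3766/48.90 = 0.007701 μs.
Total proper time: 3.563 + τ_2 + 0.007701 = 28.25, so τ_2 = 28.25 − 3.571 = 24.68 μs.
γ_2 = 53.45/24.68 = 2.166; β = √(1 − 1/γ²) = √0.7868.

β = 0.887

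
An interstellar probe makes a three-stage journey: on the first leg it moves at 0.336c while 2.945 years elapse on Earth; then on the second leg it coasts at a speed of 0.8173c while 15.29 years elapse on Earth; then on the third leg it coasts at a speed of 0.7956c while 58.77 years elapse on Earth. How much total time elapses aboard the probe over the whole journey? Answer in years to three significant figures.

Leg 1: γ = 1/√(1 − 0.336²) = 1/√0.8871 = 1.062; τ_1 = 2.945/1.062 = 2.774 years.
Leg 2: γ = 1/√(1 − 0.8173²) = 1/√0.3320 = 1.735; τ_2 = 15.29/1.735 = 8.810 years.
Leg 3: γ = 1/√(1 − 0.7956²) = 1/√0.3670 = 1.651; τ_3 = 58.77/1.651 = 35.60 years.
Total: 2.774 + 8.810 + 35.60 years.

τ = 47.2 years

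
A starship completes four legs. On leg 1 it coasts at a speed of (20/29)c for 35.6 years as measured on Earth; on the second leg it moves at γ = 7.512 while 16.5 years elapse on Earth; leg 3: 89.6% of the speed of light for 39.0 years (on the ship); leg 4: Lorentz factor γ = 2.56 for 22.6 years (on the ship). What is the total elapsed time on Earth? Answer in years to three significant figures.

Leg 1: 35.6 years is already measured on Earth.
Leg 2: 16.5 years is already measured on Earth.
Leg 3: β = 0.896; γ = 1/√(1 − 0.896²) = 1/√0.1972 = 2.252; Δt_3 = 2.252 × 39.0 = 87.83 years.
Leg 4: γ = 2.56; Δt_4 = 2.560 × 22.6 = 57.86 years.
Total: 35.60 + 16.50 + 87.83 + 57.86 years.

Δt = 198 years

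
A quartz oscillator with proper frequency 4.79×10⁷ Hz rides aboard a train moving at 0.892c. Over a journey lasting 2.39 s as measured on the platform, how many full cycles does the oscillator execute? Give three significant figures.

N = 5.17×10⁷

γ = 1/√(1 − 0.892²) = 1/√0.2043 = 2.212
The oscillator's own cycle count is N = f × τ where τ is the proper time on the train. τ = Δt/γ = 2.39/2.212 = 1.080 s = 1.080×10⁰ s.
N = 4.79×10⁷ × 1.080×10⁰ = 5.175×10⁷.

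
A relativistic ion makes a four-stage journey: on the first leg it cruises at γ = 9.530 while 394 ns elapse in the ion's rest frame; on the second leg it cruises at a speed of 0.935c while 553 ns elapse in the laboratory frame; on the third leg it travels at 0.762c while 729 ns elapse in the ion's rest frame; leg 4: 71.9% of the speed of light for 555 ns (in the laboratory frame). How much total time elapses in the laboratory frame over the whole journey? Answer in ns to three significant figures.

Δt = 5990 ns

Leg 1: γ = 9.530; Δt_1 = 9.530 × 394 = 3755 ns.
Leg 2: 553 ns is already measured in the laboratory frame.
Leg 3: γ = 1/√(1 − 0.762²) = 1/√0.4194 = 1.544; Δt_3 = 1.544 × 729 = 1126 ns.
Leg 4: 555 ns is already measured in the laboratory frame.
Total: 3755 + 553.0 + 1126 + 555.0 ns.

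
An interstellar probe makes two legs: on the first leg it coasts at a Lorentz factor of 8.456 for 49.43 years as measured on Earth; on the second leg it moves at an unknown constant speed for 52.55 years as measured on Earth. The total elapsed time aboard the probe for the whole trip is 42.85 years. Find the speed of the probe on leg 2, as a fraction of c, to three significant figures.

β = 0.710

Leg 1: γ = 8.456; τ_1 = 49.43/8.456 = 5.846 years.
Leg 2: speed unknown; τ_2 = 52.55/γ_2.
Total proper time: 5.846 + τ_2 = 42.85, so τ_2 = 42.85 − 5.846 = 37.00 years.
γ_2 = 52.55/37.00 = 1.420; β = √(1 − 1/γ²) = √0.5041.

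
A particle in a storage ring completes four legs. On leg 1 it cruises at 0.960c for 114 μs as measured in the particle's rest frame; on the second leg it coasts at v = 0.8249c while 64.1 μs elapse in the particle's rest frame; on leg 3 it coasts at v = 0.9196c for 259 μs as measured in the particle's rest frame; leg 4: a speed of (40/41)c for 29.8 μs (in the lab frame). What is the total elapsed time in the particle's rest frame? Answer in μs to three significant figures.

Leg 1: 114 μs is already measured in the particle's rest frame.
Leg 2: 64.1 μs is already measured in the particle's rest frame.
Leg 3: 259 μs is already measured in the particle's rest frame.
Leg 4: γ = 1/√(1 − (40/41)²) = 41/9 ≈ 4.556; τ_4 = 29.8/4.556 = 6.541 μs.
Total: 114.0 + 64.10 + 259.0 + 6.541 μs.

τ = 444 μs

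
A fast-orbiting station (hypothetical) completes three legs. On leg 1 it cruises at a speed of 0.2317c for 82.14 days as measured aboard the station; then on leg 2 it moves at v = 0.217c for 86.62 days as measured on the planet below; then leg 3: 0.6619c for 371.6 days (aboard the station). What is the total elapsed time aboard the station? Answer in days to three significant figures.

Leg 1: 82.14 days is already measured aboard the station.
Leg 2: γ = 1/√(1 − 0.217²) = 1/√0.9529 = 1.024; τ_2 = 86.62/1.024 = 84.56 days.
Leg 3: 371.6 days is already measured aboard the station.
Total: 82.14 + 84.56 + 371.6 days.

τ = 538 days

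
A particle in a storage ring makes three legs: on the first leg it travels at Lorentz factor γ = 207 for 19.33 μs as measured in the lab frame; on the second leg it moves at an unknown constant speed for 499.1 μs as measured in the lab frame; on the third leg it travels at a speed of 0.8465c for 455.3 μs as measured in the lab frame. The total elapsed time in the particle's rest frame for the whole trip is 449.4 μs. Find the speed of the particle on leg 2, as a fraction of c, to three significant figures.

Leg 1: γ = 207; τ_1 = 19.33/207.0 = 0.09338 μs.
Leg 2: speed unknown; τ_2 = 499.1/γ_2.
Leg 3: γ = 1/√(1 − 0.8465²) = 1/√0.2834 = 1.878; τ_3 = 455.3/1.878 = 242.4 μs.
Total proper time: 0.09338 + τ_2 + 242.4 = 449.4, so τ_2 = 449.4 − 242.5 = 206.9 μs.
γ_2 = 499.1/206.9 = 2.412; β = √(1 − 1/γ²) = √0.8281.

β = 0.910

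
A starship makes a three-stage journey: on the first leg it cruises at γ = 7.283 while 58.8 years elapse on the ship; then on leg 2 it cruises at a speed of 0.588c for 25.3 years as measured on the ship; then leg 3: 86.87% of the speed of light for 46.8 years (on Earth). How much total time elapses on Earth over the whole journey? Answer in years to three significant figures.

Leg 1: γ = 7.283; Δt_1 = 7.283 × 58.8 = 428.2 years.
Leg 2: γ = 1/√(1 − 0.588²) = 1/√0.6543 = 1.236; Δt_2 = 1.236 × 25.3 = 31.28 years.
Leg 3: 46.8 years is already measured on Earth.
Total: 428.2 + 31.28 + 46.80 years.

Δt = 506 years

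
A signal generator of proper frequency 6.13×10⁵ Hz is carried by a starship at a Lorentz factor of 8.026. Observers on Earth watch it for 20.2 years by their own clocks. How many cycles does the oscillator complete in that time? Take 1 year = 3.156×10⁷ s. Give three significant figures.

γ = 8.026
During 20.2 years of lab time, the oscillator's proper time advances by τ = Δt/γ = 20.2/8.026 = 2.517 years = 7.943×10⁷ s.
N = f × τ = 6.13×10⁵ × 7.943×10⁷ = 4.869×10¹³.

N = 4.87×10¹³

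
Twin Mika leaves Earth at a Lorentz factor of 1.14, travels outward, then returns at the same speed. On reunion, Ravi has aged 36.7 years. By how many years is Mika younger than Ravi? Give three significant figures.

γ = 1.14
Mika's elapsed proper time: τ = 36.7/1.140 = 32.19 years.
Age gap = Δt − τ = 36.7 − 32.19 years.

Δt − τ = 4.51 years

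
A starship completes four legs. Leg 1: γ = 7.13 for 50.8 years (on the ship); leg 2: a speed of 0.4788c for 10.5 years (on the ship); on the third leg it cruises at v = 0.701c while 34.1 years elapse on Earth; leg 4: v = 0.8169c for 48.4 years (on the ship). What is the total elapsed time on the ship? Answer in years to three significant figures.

τ = 134 years

Leg 1: 50.8 years is already measured on the ship.
Leg 2: 10.5 years is already measured on the ship.
Leg 3: γ = 1/√(1 − 0.701²) = 1/√0.5086 = 1.402; τ_3 = 34.1/1.402 = 24.32 years.
Leg 4: 48.4 years is already measured on the ship.
Total: 50.80 + 10.50 + 24.32 + 48.40 years.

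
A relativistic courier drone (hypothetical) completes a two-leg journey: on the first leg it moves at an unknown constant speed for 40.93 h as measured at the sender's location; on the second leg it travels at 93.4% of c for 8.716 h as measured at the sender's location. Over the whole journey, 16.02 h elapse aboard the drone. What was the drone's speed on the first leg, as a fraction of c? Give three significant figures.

β = 0.949

Leg 1: speed unknown; τ_1 = 40.93/γ_1.
Leg 2: β = 0.934; γ = 1/√(1 − 0.934²) = 1/√0.1276 = 2.799; τ_2 = 8.716/2.799 = 3.114 h.
Total proper time: τ_1 + 3.114 = 16.02, so τ_1 = 16.02 − 3.114 = 12.91 h.
γ_1 = 40.93/12.91 = 3.171; β = √(1 − 1/γ²) = √0.9006.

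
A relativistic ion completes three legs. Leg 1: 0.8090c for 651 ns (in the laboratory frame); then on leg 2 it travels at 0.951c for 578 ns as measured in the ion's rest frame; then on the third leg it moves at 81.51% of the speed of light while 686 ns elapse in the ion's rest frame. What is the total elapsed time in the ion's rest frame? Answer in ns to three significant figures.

τ = 1650 ns

Leg 1: γ = 1/√(1 − 0.8090²) = 1/√0.3455 = 1.701; τ_1 = 651/1.701 = 382.7 ns.
Leg 2: 578 ns is already measured in the ion's rest frame.
Leg 3: 686 ns is already measured in the ion's rest frame.
Total: 382.7 + 578.0 + 686.0 ns.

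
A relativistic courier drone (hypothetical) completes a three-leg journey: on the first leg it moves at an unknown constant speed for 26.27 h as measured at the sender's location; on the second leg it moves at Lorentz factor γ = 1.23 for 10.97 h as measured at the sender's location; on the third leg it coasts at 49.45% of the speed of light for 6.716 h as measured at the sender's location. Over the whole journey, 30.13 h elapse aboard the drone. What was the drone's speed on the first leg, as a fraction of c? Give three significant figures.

β = 0.811

Leg 1: speed unknown; τ_1 = 26.27/γ_1.
Leg 2: γ = 1.23; τ_2 = 10.97/1.230 = 8.919 h.
Leg 3: β = 0.4945; γ = 1/√(1 − 0.4945²) = 1/√0.7555 = 1.151; τ_3 = 6.716/1.151 = 5.837 h.
Total proper time: τ_1 + 8.919 + 5.837 = 30.13, so τ_1 = 30.13 − 14.76 = 15.37 h.
γ_1 = 26.27/15.37 = 1.709; β = √(1 − 1/γ²) = √0.6575.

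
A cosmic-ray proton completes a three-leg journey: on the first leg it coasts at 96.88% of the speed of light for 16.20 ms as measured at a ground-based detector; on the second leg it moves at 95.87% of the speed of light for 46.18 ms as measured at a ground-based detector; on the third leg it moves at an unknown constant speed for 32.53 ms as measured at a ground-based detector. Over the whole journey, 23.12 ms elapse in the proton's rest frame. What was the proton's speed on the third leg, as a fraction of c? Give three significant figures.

β = 0.983

Leg 1: β = 0.9688; γ = 1/√(1 − 0.9688²) = 1/√0.06143 = 4.035; τ_1 = 16.20/4.035 = 4.015 ms.
Leg 2: β = 0.9587; γ = 1/√(1 − 0.9587²) = 1/√0.08089 = 3.516; τ_2 = 46.18/3.516 = 13.13 ms.
Leg 3: speed unknown; τ_3 = 32.53/γ_3.
Total proper time: 4.015 + 13.13 + τ_3 = 23.12, so τ_3 = 23.12 − 17.15 = 5.970 ms.
γ_3 = 32.53/5.970 = 5.449; β = √(1 − 1/γ²) = √0.9663.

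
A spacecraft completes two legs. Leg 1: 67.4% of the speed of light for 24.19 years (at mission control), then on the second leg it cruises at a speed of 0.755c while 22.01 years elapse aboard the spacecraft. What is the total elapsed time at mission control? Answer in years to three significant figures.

Leg 1: 24.19 years is already measured at mission control.
Leg 2: γ = 1/√(1 − 0.755²) = 1/√0.4300 = 1.525; Δt_2 = 1.525 × 22.01 = 33.57 years.
Total: 24.19 + 33.57 years.

Δt = 57.8 years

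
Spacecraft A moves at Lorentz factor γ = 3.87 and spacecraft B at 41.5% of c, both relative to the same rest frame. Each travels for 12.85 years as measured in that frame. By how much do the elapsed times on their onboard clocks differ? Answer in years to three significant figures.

|τ_A − τ_B| = 8.37 years

A: γ = 3.87; τ_A = 12.85/3.870 = 3.320 years.
B: β = 0.415; γ = 1/√(1 − 0.415²) = 1/√0.8278 = 1.099; τ_B = 12.85/1.099 = 11.69 years.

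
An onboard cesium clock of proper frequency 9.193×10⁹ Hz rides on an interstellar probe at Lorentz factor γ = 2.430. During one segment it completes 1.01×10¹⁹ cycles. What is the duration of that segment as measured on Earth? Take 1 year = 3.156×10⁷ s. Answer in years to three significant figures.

Δt = 84.6 years

γ = 2.430
Proper time for N cycles: τ = N/f = 1.01×10¹⁹/(9.193×10⁹) = 1.099×10⁹ s = 34.81 years.
Lab-frame duration Δt = γτ = 2.430 × 34.81 = 84.59 years.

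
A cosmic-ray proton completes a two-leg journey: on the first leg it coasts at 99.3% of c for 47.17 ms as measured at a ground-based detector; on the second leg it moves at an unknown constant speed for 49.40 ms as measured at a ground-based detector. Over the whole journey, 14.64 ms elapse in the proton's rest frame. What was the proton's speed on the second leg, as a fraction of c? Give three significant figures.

β = 0.983

Leg 1: β = 0.993; γ = 1/√(1 − 0.993²) = 1/√0.01395 = 8.466; τ_1 = 47.17/8.466 = 5.571 ms.
Leg 2: speed unknown; τ_2 = 49.40/γ_2.
Total proper time: 5.571 + τ_2 = 14.64, so τ_2 = 14.64 − 5.571 = 9.069 ms.
γ_2 = 49.40/9.069 = 5.447; β = √(1 − 1/γ²) = √0.9663.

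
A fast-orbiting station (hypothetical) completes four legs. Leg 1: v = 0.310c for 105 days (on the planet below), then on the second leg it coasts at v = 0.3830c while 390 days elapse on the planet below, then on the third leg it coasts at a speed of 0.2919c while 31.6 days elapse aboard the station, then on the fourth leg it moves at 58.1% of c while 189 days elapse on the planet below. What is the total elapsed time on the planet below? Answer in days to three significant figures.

Δt = 717 days

Leg 1: 105 days is already measured on the planet below.
Leg 2: 390 days is already measured on the planet below.
Leg 3: γ = 1/√(1 − 0.2919²) = 1/√0.9148 = 1.046; Δt_3 = 1.046 × 31.6 = 33.04 days.
Leg 4: 189 days is already measured on the planet below.
Total: 105.0 + 390.0 + 33.04 + 189.0 days.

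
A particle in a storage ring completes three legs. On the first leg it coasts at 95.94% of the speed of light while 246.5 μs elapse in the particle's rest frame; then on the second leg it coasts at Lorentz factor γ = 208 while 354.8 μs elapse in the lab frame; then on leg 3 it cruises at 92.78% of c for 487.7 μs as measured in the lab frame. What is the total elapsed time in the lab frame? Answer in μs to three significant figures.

Leg 1: β = 0.9594; γ = 1/√(1 − 0.9594²) = 1/√0.07955 = 3.545; Δt_1 = 3.545 × 246.5 = 874.0 μs.
Leg 2: 354.8 μs is already measured in the lab frame.
Leg 3: 487.7 μs is already measured in the lab frame.
Total: 874.0 + 354.8 + 487.7 μs.

Δt = 1720 μs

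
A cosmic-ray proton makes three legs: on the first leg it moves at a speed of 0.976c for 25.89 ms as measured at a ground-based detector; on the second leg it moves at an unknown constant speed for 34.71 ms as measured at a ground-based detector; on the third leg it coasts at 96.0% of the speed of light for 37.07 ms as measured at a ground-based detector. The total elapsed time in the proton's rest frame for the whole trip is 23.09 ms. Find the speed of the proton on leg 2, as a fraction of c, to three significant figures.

β = 0.979

Leg 1: γ = 1/√(1 − 0.976²) = 1/√0.04742 = 4.592; τ_1 = 25.89/4.592 = 5.638 ms.
Leg 2: speed unknown; τ_2 = 34.71/γ_2.
Leg 3: β = 0.960; γ = 1/√(1 − 0.960²) = 1/√0.07840 = 3.571; τ_3 = 37.07/3.571 = 10.38 ms.
Total proper time: 5.638 + τ_2 + 10.38 = 23.09, so τ_2 = 23.09 − 16.02 = 7.072 ms.
γ_2 = 34.71/7.072 = 4.908; β = √(1 − 1/γ²) = √0.9585.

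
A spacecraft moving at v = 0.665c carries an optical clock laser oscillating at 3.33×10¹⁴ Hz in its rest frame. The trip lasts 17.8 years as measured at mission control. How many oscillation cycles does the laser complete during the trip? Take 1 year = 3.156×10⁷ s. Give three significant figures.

γ = 1/√(1 − 0.665²) = 1/√0.5578 = 1.339
The oscillator's own cycle count is N = f × τ where τ is the proper time aboard the spacecraft. τ = Δt/γ = 17.8/1.339 = 13.29 years = 4.196×10⁸ s.
N = 3.33×10¹⁴ × 4.196×10⁸ = 1.397×10²³.

N = 1.40×10²³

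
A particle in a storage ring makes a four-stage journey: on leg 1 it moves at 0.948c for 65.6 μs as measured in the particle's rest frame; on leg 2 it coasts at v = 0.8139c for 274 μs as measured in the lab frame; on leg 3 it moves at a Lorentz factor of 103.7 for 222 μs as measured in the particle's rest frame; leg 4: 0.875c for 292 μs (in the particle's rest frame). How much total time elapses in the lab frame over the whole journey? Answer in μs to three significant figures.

Leg 1: γ = 1/√(1 − 0.948²) = 1/√0.1013 = 3.142; Δt_1 = 3.142 × 65.6 = 206.1 μs.
Leg 2: 274 μs is already measured in the lab frame.
Leg 3: γ = 103.7; Δt_3 = 103.7 × 222 = 2.302×10⁴ μs.
Leg 4: γ = 1/√(1 − 0.875²) = 1/√0.2344 = 2.066; Δt_4 = 2.066 × 292 = 603.2 μs.
Total: 206.1 + 274.0 + 2.302×10⁴ + 603.2 μs.

Δt = 2.41×10⁴ μs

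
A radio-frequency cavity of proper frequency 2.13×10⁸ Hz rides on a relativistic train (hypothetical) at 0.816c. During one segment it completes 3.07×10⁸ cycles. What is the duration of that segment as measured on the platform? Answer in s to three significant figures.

Δt = 2.49 s

γ = 1/√(1 − 0.816²) = 1/√0.3341 = 1.730
Proper time for N cycles: τ = N/f = 3.07×10⁸/(2.13×10⁸) = 1.441×10⁰ s = 1.441 s.
Lab-frame duration Δt = γτ = 1.730 × 1.441 = 2.493 s.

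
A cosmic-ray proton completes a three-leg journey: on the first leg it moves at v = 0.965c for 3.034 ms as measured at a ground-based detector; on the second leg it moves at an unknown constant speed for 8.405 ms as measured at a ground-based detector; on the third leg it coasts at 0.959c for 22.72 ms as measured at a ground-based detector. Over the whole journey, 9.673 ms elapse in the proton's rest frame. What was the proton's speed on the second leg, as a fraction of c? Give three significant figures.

β = 0.957

Leg 1: γ = 1/√(1 − 0.965²) = 1/√0.06878 = 3.813; τ_1 = 3.034/3.813 = 0.7957 ms.
Leg 2: speed unknown; τ_2 = 8.405/γ_2.
Leg 3: γ = 1/√(1 − 0.959²) = 1/√0.08032 = 3.529; τ_3 = 22.72/3.529 = 6.439 ms.
Total proper time: 0.7957 + τ_2 + 6.439 = 9.673, so τ_2 = 9.673 − 7.235 = 2.438 ms.
γ_2 = 8.405/2.438 = 3.447; β = √(1 − 1/γ²) = √0.9158.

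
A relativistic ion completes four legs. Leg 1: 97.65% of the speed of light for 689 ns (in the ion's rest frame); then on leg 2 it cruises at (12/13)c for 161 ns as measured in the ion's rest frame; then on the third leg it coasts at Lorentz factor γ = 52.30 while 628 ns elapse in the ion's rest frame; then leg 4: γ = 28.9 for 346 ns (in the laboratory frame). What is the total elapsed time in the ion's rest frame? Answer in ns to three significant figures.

τ = 1490 ns

Leg 1: 689 ns is already measured in the ion's rest frame.
Leg 2: 161 ns is already measured in the ion's rest frame.
Leg 3: 628 ns is already measured in the ion's rest frame.
Leg 4: γ = 28.9; τ_4 = 346/28.90 = 11.97 ns.
Total: 689.0 + 161.0 + 628.0 + 11.97 ns.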